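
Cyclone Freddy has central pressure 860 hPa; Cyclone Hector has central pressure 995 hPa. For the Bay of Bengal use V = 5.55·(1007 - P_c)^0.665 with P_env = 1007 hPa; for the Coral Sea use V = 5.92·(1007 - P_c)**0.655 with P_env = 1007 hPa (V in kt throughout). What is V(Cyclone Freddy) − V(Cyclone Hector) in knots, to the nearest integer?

123 kt

Cyclone Freddy: ΔP = 147; V ≈ 5.55 × 147^0.665 ≈ 153.31 kt.
Cyclone Hector: ΔP = 12; V ≈ 5.92 × 12^0.655 ≈ 30.14 kt.
Difference ≈ 153.31 − 30.14 = 123.17 → 123 kt.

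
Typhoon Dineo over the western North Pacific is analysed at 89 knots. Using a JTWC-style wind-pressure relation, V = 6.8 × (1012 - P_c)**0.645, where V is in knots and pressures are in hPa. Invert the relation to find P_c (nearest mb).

958 mb

ΔP = (V / 6.8)^(1/0.645) = (89/6.8)^1.550.
89/6.8 = 13.088; 13.088^1.550 ≈ 53.90 mb.
P_c = 1012 − 53.90 = 958.10 ≈ 958 mb.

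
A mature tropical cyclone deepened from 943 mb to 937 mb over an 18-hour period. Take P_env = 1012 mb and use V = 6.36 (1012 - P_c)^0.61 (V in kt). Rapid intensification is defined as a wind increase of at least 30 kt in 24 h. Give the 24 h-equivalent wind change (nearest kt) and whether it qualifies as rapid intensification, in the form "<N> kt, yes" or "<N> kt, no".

V₁: ΔP = 69, V ≈ 6.36 × 69^0.61 ≈ 84.17 kt.
V₂: ΔP = 75, V ≈ 6.36 × 75^0.61 ≈ 88.56 kt.
ΔV over 18 h = 4.39 kt → 24 h equivalent = 4.39 × 24/18 ≈ 5.85 kt.
6 kt < 30 kt ⇒ not rapid intensification.

6 kt, no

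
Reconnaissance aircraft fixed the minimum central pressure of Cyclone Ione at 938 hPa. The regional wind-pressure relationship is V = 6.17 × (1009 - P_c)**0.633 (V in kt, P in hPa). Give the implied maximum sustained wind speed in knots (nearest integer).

92 kt

ΔP = 1009 − 938 = 71 hPa.
71^0.633 ≈ 14.854.
V ≈ 6.17 × 14.854 ≈ 91.6 kt.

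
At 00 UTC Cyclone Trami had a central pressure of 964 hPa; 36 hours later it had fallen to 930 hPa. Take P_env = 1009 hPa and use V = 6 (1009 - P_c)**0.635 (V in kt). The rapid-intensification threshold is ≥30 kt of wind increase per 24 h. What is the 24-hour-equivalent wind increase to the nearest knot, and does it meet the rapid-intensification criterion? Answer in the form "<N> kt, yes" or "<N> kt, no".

V₁: ΔP = 45, V ≈ 6 × 45^0.635 ≈ 67.29 kt.
V₂: ΔP = 79, V ≈ 6 × 79^0.635 ≈ 96.19 kt.
ΔV over 36 h = 28.90 kt → 24 h equivalent = 28.90 × 24/36 ≈ 19.27 kt.
19 kt < 30 kt ⇒ not rapid intensification.

19 kt, no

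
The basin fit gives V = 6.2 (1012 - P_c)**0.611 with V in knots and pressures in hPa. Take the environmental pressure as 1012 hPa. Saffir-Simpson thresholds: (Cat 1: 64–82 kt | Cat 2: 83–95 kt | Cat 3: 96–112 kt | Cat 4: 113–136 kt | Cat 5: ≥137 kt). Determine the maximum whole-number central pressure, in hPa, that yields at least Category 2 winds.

942 hPa

Category 2 begins at V = 83 kt.
Required ΔP = (83/6.2)^(1/0.611) = 13.387^1.637 ≈ 69.82 hPa.
P_c ≤ 1012 − 69.82 = 942.18, so the highest integer P_c is 942 hPa.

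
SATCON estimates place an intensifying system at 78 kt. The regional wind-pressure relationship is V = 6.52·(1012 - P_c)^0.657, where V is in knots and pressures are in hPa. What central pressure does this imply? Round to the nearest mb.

968 mb

ΔP = (V / 6.52)^(1/0.657) = (78/6.52)^1.522.
78/6.52 = 11.963; 11.963^1.522 ≈ 43.71 mb.
P_c = 1012 − 43.71 = 968.29 ≈ 968 mb.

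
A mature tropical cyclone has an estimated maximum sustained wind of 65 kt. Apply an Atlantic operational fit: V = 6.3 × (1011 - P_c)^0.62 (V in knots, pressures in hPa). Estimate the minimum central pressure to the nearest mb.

968 mb

ΔP = (V / 6.3)^(1/0.62) = (65/6.3)^1.613.
65/6.3 = 10.317; 10.317^1.613 ≈ 43.13 mb.
P_c = 1011 − 43.13 = 967.87 ≈ 968 mb.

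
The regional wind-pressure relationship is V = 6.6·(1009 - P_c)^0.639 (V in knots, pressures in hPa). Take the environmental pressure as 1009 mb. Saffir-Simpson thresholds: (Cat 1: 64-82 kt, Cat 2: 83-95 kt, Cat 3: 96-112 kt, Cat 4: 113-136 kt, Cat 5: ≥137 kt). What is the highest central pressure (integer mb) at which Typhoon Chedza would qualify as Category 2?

956 mb

Category 2 begins at V = 83 kt.
Required ΔP = (83/6.6)^(1/0.639) = 12.576^1.565 ≈ 52.57 mb.
P_c ≤ 1009 − 52.57 = 956.43, so the highest integer P_c is 956 mb.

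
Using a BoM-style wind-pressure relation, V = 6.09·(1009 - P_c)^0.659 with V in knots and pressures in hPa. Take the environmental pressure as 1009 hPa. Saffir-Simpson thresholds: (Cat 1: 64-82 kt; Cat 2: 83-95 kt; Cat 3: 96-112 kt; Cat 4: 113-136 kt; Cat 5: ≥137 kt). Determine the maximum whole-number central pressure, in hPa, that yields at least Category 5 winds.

Category 5 begins at V = 137 kt.
Required ΔP = (137/6.09)^(1/0.659) = 22.496^1.517 ≈ 112.65 hPa.
P_c ≤ 1009 − 112.65 = 896.35, so the highest integer P_c is 896 hPa.

896 hPa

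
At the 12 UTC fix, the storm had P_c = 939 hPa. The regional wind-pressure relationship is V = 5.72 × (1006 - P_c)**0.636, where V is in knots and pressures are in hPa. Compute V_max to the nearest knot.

ΔP = 1006 − 939 = 67 hPa.
67^0.636 ≈ 14.501.
V ≈ 5.72 × 14.501 ≈ 82.9 kt.

83 kt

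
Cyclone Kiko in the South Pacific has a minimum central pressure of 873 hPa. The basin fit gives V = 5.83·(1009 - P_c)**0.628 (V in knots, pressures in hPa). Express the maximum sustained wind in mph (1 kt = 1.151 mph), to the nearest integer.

147 mph

ΔP = 1009 − 873 = 136 hPa.
V ≈ 5.83 × 136^0.628 = 5.83 × 21.871 ≈ 127.506 kt.
127.506 × 1.151 ≈ 146.76 mph → 147 mph.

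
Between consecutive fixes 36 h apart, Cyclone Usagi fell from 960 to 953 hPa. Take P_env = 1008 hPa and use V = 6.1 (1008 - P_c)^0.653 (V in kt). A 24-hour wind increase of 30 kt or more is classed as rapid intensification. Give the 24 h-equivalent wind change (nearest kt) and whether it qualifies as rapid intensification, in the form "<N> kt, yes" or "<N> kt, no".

5 kt, no

V₁: ΔP = 48, V ≈ 6.1 × 48^0.653 ≈ 76.42 kt.
V₂: ΔP = 55, V ≈ 6.1 × 55^0.653 ≈ 83.52 kt.
ΔV over 36 h = 7.10 kt → 24 h equivalent = 7.10 × 24/36 ≈ 4.73 kt.
5 kt < 30 kt ⇒ not rapid intensification.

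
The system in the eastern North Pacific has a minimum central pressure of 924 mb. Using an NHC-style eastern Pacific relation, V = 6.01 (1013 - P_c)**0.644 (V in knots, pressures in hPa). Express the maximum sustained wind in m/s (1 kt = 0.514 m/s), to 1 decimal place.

55.6 m/s

ΔP = 1013 − 924 = 89 mb.
V ≈ 6.01 × 89^0.644 = 6.01 × 18.006 ≈ 108.214 kt.
108.214 × 0.514 ≈ 55.62 m/s → 55.6 m/s.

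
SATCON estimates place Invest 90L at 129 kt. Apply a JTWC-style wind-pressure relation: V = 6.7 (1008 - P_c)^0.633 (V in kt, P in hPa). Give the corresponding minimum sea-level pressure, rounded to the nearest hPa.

901 hPa

ΔP = (V / 6.7)^(1/0.633) = (129/6.7)^1.580.
129/6.7 = 19.254; 19.254^1.580 ≈ 106.97 hPa.
P_c = 1008 − 106.97 = 901.03 ≈ 901 hPa.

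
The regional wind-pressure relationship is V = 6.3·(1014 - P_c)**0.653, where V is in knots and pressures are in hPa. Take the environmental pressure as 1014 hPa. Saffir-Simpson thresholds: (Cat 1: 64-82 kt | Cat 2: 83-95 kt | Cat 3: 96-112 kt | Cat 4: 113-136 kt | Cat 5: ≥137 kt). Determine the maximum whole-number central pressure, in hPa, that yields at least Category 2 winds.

962 hPa

Category 2 begins at V = 83 kt.
Required ΔP = (83/6.3)^(1/0.653) = 13.175^1.531 ≈ 51.85 hPa.
P_c ≤ 1014 − 51.85 = 962.15, so the highest integer P_c is 962 hPa.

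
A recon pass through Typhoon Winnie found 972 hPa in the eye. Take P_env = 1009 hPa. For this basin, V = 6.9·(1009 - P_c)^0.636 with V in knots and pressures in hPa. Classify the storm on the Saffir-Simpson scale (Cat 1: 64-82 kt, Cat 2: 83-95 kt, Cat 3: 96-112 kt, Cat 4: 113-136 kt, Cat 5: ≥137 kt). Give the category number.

ΔP = 1009 − 972 = 37 hPa.
V ≈ 6.9 × 37^0.636 = 6.9 × 9.94 ≈ 69 kt.
69 kt falls in the Category 1 band.

1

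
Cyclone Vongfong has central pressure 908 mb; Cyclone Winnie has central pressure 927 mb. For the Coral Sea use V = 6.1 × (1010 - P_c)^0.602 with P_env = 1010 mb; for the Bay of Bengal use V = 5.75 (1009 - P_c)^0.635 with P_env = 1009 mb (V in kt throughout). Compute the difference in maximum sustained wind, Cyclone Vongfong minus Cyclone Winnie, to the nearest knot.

Cyclone Vongfong: ΔP = 102; V ≈ 6.1 × 102^0.602 ≈ 98.74 kt.
Cyclone Winnie: ΔP = 82; V ≈ 5.75 × 82^0.635 ≈ 94.39 kt.
Difference ≈ 98.74 − 94.39 = 4.35 → 4 kt.

4 kt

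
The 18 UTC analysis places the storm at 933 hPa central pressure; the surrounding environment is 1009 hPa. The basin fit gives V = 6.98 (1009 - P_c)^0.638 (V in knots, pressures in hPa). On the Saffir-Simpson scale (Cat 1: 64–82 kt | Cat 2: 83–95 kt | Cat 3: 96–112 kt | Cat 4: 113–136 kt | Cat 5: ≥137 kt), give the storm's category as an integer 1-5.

ΔP = 1009 − 933 = 76 hPa.
V ≈ 6.98 × 76^0.638 = 6.98 × 15.85 ≈ 111 kt.
111 kt falls in the Category 3 band.

3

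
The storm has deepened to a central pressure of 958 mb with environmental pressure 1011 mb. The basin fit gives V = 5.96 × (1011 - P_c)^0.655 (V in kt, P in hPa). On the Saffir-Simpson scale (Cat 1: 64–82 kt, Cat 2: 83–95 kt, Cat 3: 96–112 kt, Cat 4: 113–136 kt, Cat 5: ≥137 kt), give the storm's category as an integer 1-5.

1

ΔP = 1011 − 958 = 53 mb.
V ≈ 5.96 × 53^0.655 = 5.96 × 13.47 ≈ 80 kt.
80 kt falls in the Category 1 band.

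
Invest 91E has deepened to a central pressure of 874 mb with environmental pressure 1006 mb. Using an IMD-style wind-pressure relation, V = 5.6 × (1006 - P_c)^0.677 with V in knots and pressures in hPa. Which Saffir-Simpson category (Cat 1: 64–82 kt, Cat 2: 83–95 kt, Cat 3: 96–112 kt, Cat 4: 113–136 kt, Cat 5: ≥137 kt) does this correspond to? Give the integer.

5

ΔP = 1006 − 874 = 132 mb.
V ≈ 5.6 × 132^0.677 = 5.6 × 27.27 ≈ 153 kt.
153 kt falls in the Category 5 band.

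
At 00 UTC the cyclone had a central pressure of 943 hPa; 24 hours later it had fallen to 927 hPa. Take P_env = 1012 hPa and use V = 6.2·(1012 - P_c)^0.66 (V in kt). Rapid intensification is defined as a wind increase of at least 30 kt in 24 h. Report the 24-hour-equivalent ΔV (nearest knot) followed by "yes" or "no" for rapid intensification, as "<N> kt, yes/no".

15 kt, no

V₁: ΔP = 69, V ≈ 6.2 × 69^0.66 ≈ 101.40 kt.
V₂: ΔP = 85, V ≈ 6.2 × 85^0.66 ≈ 116.36 kt.
ΔV over 24 h = 14.96 kt → 24 h equivalent = 14.96 × 24/24 ≈ 14.96 kt.
15 kt < 30 kt ⇒ not rapid intensification.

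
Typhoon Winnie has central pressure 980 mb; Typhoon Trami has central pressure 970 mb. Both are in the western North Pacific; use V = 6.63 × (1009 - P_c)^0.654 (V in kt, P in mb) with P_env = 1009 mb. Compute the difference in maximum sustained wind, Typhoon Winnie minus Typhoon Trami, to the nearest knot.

Typhoon Winnie: ΔP = 29; V ≈ 6.63 × 29^0.654 ≈ 59.97 kt.
Typhoon Trami: ΔP = 39; V ≈ 6.63 × 39^0.654 ≈ 72.79 kt.
Difference ≈ 59.97 − 72.79 = -12.82 → -13 kt.

-13 kt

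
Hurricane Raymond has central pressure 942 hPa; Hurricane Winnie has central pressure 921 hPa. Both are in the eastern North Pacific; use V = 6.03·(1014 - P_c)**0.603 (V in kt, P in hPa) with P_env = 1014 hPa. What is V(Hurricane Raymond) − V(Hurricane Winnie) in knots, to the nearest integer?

Hurricane Raymond: ΔP = 72; V ≈ 6.03 × 72^0.603 ≈ 79.49 kt.
Hurricane Winnie: ΔP = 93; V ≈ 6.03 × 93^0.603 ≈ 92.75 kt.
Difference ≈ 79.49 − 92.75 = -13.26 → -13 kt.

-13 kt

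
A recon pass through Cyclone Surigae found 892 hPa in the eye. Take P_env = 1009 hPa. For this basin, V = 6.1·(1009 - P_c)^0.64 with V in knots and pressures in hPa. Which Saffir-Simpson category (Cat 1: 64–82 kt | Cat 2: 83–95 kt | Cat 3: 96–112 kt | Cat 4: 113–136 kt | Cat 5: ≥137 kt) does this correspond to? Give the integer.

4

ΔP = 1009 − 892 = 117 hPa.
V ≈ 6.1 × 117^0.64 = 6.1 × 21.07 ≈ 129 kt.
129 kt falls in the Category 4 band.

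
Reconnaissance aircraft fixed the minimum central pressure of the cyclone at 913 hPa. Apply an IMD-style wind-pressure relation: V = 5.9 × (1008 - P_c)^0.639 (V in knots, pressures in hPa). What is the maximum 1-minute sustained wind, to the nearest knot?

ΔP = 1008 − 913 = 95 hPa.
95^0.639 ≈ 18.355.
V ≈ 5.9 × 18.355 ≈ 108.3 kt.

108 kt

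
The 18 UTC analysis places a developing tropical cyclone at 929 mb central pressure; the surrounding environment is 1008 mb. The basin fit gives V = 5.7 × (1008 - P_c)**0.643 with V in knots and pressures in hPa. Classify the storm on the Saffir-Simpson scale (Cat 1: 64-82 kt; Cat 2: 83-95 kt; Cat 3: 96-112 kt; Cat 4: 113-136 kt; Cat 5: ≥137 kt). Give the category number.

ΔP = 1008 − 929 = 79 mb.
V ≈ 5.7 × 79^0.643 = 5.7 × 16.60 ≈ 95 kt.
95 kt falls in the Category 2 band.

2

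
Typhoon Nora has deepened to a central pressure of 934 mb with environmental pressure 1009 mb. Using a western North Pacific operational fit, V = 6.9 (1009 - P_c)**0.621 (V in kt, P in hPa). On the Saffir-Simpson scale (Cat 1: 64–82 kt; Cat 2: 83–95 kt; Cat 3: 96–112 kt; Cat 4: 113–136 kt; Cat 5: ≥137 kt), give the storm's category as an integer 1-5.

ΔP = 1009 − 934 = 75 mb.
V ≈ 6.9 × 75^0.621 = 6.9 × 14.60 ≈ 101 kt.
101 kt falls in the Category 3 band.

3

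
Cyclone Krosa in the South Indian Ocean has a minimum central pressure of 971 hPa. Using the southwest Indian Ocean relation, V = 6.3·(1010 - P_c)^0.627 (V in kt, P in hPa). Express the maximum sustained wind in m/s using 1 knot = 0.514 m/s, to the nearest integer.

32 m/s

ΔP = 1010 − 971 = 39 hPa.
V ≈ 6.3 × 39^0.627 = 6.3 × 9.945 ≈ 62.652 kt.
62.652 × 0.514 ≈ 32.20 m/s → 32 m/s.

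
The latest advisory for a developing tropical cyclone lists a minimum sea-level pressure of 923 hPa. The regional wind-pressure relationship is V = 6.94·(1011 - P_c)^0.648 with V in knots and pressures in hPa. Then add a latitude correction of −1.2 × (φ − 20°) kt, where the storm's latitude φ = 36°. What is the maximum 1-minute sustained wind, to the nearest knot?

107 kt

ΔP = 1011 − 923 = 88 hPa.
88^0.648 ≈ 18.198.
V ≈ 6.94 × 18.198 ≈ 126.3 kt.
Latitude correction: −1.2 × (36 − 20) = -19.2 kt.
Corrected V ≈ 107.1 kt → 107 kt.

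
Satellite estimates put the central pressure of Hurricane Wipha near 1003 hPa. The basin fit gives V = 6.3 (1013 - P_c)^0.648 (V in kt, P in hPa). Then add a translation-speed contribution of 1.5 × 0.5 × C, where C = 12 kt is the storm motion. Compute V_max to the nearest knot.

ΔP = 1013 − 1003 = 10 hPa.
10^0.648 ≈ 4.446.
V ≈ 6.3 × 4.446 ≈ 28.0 kt.
Translation term: 1.5 × 0.5 × 12 = 9 kt.
Corrected V ≈ 37 kt → 37 kt.

37 kt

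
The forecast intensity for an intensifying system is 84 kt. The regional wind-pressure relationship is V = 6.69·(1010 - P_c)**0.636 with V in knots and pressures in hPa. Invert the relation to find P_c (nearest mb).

ΔP = (V / 6.69)^(1/0.636) = (84/6.69)^1.572.
84/6.69 = 12.556; 12.556^1.572 ≈ 53.43 mb.
P_c = 1010 − 53.43 = 956.57 ≈ 957 mb.

957 mb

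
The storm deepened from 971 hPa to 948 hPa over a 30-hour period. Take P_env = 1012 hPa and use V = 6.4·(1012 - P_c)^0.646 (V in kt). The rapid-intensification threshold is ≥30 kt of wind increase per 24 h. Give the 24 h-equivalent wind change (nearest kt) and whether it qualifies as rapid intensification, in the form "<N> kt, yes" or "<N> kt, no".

V₁: ΔP = 41, V ≈ 6.4 × 41^0.646 ≈ 70.48 kt.
V₂: ΔP = 64, V ≈ 6.4 × 64^0.646 ≈ 93.97 kt.
ΔV over 30 h = 23.49 kt → 24 h equivalent = 23.49 × 24/30 ≈ 18.79 kt.
19 kt < 30 kt ⇒ not rapid intensification.

19 kt, no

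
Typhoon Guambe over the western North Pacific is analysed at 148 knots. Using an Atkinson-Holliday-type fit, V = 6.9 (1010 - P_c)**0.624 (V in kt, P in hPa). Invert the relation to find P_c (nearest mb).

874 mb

ΔP = (V / 6.9)^(1/0.624) = (148/6.9)^1.603.
148/6.9 = 21.449; 21.449^1.603 ≈ 136.04 mb.
P_c = 1010 − 136.04 = 873.96 ≈ 874 mb.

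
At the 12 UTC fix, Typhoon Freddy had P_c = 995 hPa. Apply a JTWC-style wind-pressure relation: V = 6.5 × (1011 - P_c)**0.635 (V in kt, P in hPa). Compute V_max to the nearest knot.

ΔP = 1011 − 995 = 16 hPa.
16^0.635 ≈ 5.816.
V ≈ 6.5 × 5.816 ≈ 37.8 kt.

38 kt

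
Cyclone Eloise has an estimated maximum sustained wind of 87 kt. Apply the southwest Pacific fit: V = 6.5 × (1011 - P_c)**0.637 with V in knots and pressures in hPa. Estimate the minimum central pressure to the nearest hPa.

ΔP = (V / 6.5)^(1/0.637) = (87/6.5)^1.570.
87/6.5 = 13.385; 13.385^1.570 ≈ 58.70 hPa.
P_c = 1011 − 58.70 = 952.30 ≈ 952 hPa.

952 hPa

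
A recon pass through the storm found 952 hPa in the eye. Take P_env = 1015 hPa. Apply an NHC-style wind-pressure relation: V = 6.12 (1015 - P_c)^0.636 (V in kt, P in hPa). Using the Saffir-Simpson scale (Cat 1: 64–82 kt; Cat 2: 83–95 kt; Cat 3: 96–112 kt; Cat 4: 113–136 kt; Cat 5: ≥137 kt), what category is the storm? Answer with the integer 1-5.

2

ΔP = 1015 − 952 = 63 hPa.
V ≈ 6.12 × 63^0.636 = 6.12 × 13.94 ≈ 85 kt.
85 kt falls in the Category 2 band.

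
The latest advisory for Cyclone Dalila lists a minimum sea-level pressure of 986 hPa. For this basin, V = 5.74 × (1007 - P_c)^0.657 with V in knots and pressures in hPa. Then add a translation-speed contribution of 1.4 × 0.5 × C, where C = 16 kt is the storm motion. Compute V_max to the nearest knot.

ΔP = 1007 − 986 = 21 hPa.
21^0.657 ≈ 7.391.
V ≈ 5.74 × 7.391 ≈ 42.4 kt.
Translation term: 1.4 × 0.5 × 16 = 11.2 kt.
Corrected V ≈ 53.6 kt → 54 kt.

54 kt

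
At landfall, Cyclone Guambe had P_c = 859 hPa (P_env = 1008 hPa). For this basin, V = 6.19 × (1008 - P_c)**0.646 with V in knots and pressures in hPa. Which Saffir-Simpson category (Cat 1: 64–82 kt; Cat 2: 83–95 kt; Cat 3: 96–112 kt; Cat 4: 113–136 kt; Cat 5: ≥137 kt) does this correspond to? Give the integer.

5

ΔP = 1008 − 859 = 149 hPa.
V ≈ 6.19 × 149^0.646 = 6.19 × 25.34 ≈ 157 kt.
157 kt falls in the Category 5 band.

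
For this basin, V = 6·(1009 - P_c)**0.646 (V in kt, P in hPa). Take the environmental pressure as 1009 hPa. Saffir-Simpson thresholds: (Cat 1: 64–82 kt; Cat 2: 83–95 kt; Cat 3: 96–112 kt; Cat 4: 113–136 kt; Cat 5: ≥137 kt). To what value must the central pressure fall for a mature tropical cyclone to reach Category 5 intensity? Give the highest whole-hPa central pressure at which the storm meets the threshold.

Category 5 begins at V = 137 kt.
Required ΔP = (137/6)^(1/0.646) = 22.833^1.548 ≈ 126.78 hPa.
P_c ≤ 1009 − 126.78 = 882.22, so the highest integer P_c is 882 hPa.

882 hPa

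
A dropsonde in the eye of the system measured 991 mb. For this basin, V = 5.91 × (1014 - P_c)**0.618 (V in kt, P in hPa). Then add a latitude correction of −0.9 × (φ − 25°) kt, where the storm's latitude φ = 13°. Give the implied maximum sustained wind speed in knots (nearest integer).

ΔP = 1014 − 991 = 23 mb.
23^0.618 ≈ 6.943.
V ≈ 5.91 × 6.943 ≈ 41.0 kt.
Latitude correction: −0.9 × (13 − 25) = 10.8 kt.
Corrected V ≈ 51.8 kt → 52 kt.

52 kt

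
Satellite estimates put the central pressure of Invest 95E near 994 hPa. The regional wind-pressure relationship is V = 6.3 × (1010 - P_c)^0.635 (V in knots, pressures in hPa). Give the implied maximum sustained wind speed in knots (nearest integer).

ΔP = 1010 − 994 = 16 hPa.
16^0.635 ≈ 5.816.
V ≈ 6.3 × 5.816 ≈ 36.6 kt.

37 kt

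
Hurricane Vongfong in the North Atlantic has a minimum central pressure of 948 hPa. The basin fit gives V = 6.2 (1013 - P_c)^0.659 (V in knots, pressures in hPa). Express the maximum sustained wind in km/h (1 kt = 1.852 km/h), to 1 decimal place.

179.8 km/h

ΔP = 1013 − 948 = 65 hPa.
V ≈ 6.2 × 65^0.659 = 6.2 × 15.657 ≈ 97.074 kt.
97.074 × 1.852 ≈ 179.78 km/h → 179.8 km/h.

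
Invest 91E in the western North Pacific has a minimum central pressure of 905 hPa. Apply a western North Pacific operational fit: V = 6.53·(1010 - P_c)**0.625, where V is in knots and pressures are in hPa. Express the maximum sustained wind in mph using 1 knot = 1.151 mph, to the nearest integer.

ΔP = 1010 − 905 = 105 hPa.
V ≈ 6.53 × 105^0.625 = 6.53 × 18.333 ≈ 119.717 kt.
119.717 × 1.151 ≈ 137.79 mph → 138 mph.

138 mph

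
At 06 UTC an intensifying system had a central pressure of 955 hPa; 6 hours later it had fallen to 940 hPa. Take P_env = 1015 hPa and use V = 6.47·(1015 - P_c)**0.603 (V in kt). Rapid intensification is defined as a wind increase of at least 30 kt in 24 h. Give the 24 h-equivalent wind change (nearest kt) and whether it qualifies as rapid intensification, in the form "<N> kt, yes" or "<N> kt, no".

44 kt, yes

V₁: ΔP = 60, V ≈ 6.47 × 60^0.603 ≈ 76.41 kt.
V₂: ΔP = 75, V ≈ 6.47 × 75^0.603 ≈ 87.41 kt.
ΔV over 6 h = 11.00 kt → 24 h equivalent = 11.00 × 24/6 ≈ 44.00 kt.
44 kt ≥ 30 kt ⇒ rapid intensification.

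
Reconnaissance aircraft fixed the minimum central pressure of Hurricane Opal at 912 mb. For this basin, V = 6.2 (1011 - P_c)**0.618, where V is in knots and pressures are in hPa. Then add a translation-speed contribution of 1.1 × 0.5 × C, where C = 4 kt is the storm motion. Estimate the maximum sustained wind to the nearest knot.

ΔP = 1011 − 912 = 99 mb.
99^0.618 ≈ 17.112.
V ≈ 6.2 × 17.112 ≈ 106.1 kt.
Translation term: 1.1 × 0.5 × 4 = 2.2 kt.
Corrected V ≈ 108.3 kt → 108 kt.

108 kt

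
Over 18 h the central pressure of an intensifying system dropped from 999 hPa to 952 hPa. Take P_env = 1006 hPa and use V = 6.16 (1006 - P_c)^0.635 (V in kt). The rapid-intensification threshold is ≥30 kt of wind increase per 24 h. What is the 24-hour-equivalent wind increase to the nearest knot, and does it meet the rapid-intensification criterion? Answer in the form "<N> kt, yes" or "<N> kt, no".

75 kt, yes

V₁: ΔP = 7, V ≈ 6.16 × 7^0.635 ≈ 21.19 kt.
V₂: ΔP = 54, V ≈ 6.16 × 54^0.635 ≈ 77.56 kt.
ΔV over 18 h = 56.37 kt → 24 h equivalent = 56.37 × 24/18 ≈ 75.16 kt.
75 kt ≥ 30 kt ⇒ rapid intensification.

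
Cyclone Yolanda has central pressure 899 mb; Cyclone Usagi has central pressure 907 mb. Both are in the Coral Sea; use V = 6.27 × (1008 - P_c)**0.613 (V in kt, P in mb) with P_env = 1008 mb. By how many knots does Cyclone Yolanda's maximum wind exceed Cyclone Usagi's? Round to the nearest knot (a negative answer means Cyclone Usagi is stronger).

Cyclone Yolanda: ΔP = 109; V ≈ 6.27 × 109^0.613 ≈ 111.23 kt.
Cyclone Usagi: ΔP = 101; V ≈ 6.27 × 101^0.613 ≈ 106.15 kt.
Difference ≈ 111.23 − 106.15 = 5.08 → 5 kt.

5 kt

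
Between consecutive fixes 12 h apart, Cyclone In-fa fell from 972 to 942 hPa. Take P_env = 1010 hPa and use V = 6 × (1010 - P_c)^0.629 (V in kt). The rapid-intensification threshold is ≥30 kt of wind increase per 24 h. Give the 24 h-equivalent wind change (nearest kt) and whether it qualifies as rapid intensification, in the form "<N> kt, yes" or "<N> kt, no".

V₁: ΔP = 38, V ≈ 6 × 38^0.629 ≈ 59.13 kt.
V₂: ΔP = 68, V ≈ 6 × 68^0.629 ≈ 85.27 kt.
ΔV over 12 h = 26.14 kt → 24 h equivalent = 26.14 × 24/12 ≈ 52.28 kt.
52 kt ≥ 30 kt ⇒ rapid intensification.

52 kt, yes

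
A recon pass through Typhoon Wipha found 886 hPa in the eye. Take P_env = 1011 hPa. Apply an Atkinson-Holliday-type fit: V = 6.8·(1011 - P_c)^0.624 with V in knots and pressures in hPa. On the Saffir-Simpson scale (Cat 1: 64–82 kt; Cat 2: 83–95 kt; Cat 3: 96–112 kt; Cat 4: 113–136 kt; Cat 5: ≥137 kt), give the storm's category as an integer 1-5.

ΔP = 1011 − 886 = 125 hPa.
V ≈ 6.8 × 125^0.624 = 6.8 × 20.35 ≈ 138 kt.
138 kt falls in the Category 5 band.

5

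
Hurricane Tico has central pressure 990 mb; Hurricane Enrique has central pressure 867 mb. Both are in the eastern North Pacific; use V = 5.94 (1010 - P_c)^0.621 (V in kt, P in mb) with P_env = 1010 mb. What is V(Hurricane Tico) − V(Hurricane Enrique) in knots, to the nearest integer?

Hurricane Tico: ΔP = 20; V ≈ 5.94 × 20^0.621 ≈ 38.17 kt.
Hurricane Enrique: ΔP = 143; V ≈ 5.94 × 143^0.621 ≈ 129.49 kt.
Difference ≈ 38.17 − 129.49 = -91.32 → -91 kt.

-91 kt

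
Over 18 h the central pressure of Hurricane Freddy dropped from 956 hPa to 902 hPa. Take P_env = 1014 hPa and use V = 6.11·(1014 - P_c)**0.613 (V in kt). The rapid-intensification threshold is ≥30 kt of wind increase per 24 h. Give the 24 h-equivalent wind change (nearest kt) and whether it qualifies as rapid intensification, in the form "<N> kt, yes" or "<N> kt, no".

49 kt, yes

V₁: ΔP = 58, V ≈ 6.11 × 58^0.613 ≈ 73.62 kt.
V₂: ΔP = 112, V ≈ 6.11 × 112^0.613 ≈ 110.21 kt.
ΔV over 18 h = 36.59 kt → 24 h equivalent = 36.59 × 24/18 ≈ 48.79 kt.
49 kt ≥ 30 kt ⇒ rapid intensification.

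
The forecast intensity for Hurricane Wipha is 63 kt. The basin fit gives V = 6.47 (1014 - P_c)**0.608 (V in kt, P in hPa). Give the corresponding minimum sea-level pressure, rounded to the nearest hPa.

972 hPa

ΔP = (V / 6.47)^(1/0.608) = (63/6.47)^1.645.
63/6.47 = 9.737; 9.737^1.645 ≈ 42.24 hPa.
P_c = 1014 − 42.24 = 971.76 ≈ 972 hPa.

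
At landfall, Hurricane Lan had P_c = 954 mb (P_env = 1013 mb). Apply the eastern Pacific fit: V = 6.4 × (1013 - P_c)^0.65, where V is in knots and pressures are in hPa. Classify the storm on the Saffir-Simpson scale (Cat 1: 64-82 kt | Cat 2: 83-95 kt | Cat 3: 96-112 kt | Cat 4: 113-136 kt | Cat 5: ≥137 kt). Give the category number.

2

ΔP = 1013 − 954 = 59 mb.
V ≈ 6.4 × 59^0.65 = 6.4 × 14.16 ≈ 91 kt.
91 kt falls in the Category 2 band.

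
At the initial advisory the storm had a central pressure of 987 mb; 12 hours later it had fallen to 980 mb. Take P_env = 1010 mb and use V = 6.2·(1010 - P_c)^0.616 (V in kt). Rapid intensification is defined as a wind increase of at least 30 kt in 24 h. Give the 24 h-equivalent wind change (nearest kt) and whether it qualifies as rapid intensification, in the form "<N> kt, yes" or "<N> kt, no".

V₁: ΔP = 23, V ≈ 6.2 × 23^0.616 ≈ 42.78 kt.
V₂: ΔP = 30, V ≈ 6.2 × 30^0.616 ≈ 50.38 kt.
ΔV over 12 h = 7.60 kt → 24 h equivalent = 7.60 × 24/12 ≈ 15.20 kt.
15 kt < 30 kt ⇒ not rapid intensification.

15 kt, no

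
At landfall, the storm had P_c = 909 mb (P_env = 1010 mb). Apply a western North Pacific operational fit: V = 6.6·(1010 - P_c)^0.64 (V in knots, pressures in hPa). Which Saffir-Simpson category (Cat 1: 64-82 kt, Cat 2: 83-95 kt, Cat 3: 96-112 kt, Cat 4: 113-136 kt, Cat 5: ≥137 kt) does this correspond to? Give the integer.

ΔP = 1010 − 909 = 101 mb.
V ≈ 6.6 × 101^0.64 = 6.6 × 19.18 ≈ 127 kt.
127 kt falls in the Category 4 band.

4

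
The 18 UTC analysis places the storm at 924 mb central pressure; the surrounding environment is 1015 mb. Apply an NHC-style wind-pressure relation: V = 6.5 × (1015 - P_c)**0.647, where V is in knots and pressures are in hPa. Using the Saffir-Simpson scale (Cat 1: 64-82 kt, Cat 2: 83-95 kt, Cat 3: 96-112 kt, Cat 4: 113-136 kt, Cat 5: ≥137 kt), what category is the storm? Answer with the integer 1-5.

ΔP = 1015 − 924 = 91 mb.
V ≈ 6.5 × 91^0.647 = 6.5 × 18.51 ≈ 120 kt.
120 kt falls in the Category 4 band.

4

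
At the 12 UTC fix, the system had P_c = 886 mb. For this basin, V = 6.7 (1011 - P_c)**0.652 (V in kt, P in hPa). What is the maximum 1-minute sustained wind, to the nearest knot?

ΔP = 1011 − 886 = 125 mb.
125^0.652 ≈ 23.291.
V ≈ 6.7 × 23.291 ≈ 156.0 kt.

156 kt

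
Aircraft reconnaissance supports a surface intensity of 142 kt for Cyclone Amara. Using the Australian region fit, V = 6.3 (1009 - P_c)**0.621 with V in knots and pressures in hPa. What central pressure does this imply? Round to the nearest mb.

ΔP = (V / 6.3)^(1/0.621) = (142/6.3)^1.610.
142/6.3 = 22.540; 22.540^1.610 ≈ 150.89 mb.
P_c = 1009 − 150.89 = 858.11 ≈ 858 mb.

858 mb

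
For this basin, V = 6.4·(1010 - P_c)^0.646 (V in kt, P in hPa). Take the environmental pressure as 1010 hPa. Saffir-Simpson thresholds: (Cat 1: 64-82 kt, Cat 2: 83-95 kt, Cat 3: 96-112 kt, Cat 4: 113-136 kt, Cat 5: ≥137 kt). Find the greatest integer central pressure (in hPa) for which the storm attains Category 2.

Category 2 begins at V = 83 kt.
Required ΔP = (83/6.4)^(1/0.646) = 12.969^1.548 ≈ 52.81 hPa.
P_c ≤ 1010 − 52.81 = 957.19, so the highest integer P_c is 957 hPa.

957 hPa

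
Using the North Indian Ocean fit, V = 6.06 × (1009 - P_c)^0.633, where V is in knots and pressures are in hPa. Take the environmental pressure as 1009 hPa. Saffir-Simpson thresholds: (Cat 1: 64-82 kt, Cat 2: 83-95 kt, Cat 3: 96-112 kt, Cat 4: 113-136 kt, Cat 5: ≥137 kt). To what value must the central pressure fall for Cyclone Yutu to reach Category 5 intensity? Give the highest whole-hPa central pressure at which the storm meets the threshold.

871 hPa

Category 5 begins at V = 137 kt.
Required ΔP = (137/6.06)^(1/0.633) = 22.607^1.580 ≈ 137.85 hPa.
P_c ≤ 1009 − 137.85 = 871.15, so the highest integer P_c is 871 hPa.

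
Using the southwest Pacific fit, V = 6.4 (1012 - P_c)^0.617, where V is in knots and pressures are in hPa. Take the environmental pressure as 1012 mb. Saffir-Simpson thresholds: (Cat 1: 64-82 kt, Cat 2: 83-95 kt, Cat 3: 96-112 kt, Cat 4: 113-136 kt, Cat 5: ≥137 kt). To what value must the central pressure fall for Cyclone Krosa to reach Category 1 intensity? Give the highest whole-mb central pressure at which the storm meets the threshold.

Category 1 begins at V = 64 kt.
Required ΔP = (64/6.4)^(1/0.617) = 10.000^1.621 ≈ 41.76 mb.
P_c ≤ 1012 − 41.76 = 970.24, so the highest integer P_c is 970 mb.

970 mb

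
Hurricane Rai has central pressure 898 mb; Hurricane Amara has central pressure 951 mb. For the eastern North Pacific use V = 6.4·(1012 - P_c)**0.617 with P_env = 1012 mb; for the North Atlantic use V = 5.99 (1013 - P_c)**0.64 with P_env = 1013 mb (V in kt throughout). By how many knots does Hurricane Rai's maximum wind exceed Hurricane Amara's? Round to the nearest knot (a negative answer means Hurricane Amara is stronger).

35 kt

Hurricane Rai: ΔP = 114; V ≈ 6.4 × 114^0.617 ≈ 118.93 kt.
Hurricane Amara: ΔP = 62; V ≈ 5.99 × 62^0.64 ≈ 84.05 kt.
Difference ≈ 118.93 − 84.05 = 34.88 → 35 kt.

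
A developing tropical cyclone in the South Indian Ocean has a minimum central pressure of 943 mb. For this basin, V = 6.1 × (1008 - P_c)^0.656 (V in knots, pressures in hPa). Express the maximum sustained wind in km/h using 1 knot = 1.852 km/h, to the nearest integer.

ΔP = 1008 − 943 = 65 mb.
V ≈ 6.1 × 65^0.656 = 6.1 × 15.462 ≈ 94.319 kt.
94.319 × 1.852 ≈ 174.68 km/h → 175 km/h.

175 km/h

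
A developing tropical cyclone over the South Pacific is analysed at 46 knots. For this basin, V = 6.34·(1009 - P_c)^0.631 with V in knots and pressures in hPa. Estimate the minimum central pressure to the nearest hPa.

986 hPa

ΔP = (V / 6.34)^(1/0.631) = (46/6.34)^1.585.
46/6.34 = 7.256; 7.256^1.585 ≈ 23.12 hPa.
P_c = 1009 − 23.12 = 985.88 ≈ 986 hPa.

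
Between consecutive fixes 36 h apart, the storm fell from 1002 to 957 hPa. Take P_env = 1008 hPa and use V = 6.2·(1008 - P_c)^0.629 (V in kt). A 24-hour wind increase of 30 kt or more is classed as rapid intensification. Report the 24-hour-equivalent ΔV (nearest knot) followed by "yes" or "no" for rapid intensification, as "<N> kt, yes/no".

36 kt, yes

V₁: ΔP = 6, V ≈ 6.2 × 6^0.629 ≈ 19.14 kt.
V₂: ΔP = 51, V ≈ 6.2 × 51^0.629 ≈ 73.53 kt.
ΔV over 36 h = 54.39 kt → 24 h equivalent = 54.39 × 24/36 ≈ 36.26 kt.
36 kt ≥ 30 kt ⇒ rapid intensification.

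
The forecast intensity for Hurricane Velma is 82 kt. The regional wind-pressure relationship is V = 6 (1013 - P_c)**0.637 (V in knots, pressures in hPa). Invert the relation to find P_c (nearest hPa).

952 hPa

ΔP = (V / 6)^(1/0.637) = (82/6)^1.570.
82/6 = 13.667; 13.667^1.570 ≈ 60.65 hPa.
P_c = 1013 − 60.65 = 952.35 ≈ 952 hPa.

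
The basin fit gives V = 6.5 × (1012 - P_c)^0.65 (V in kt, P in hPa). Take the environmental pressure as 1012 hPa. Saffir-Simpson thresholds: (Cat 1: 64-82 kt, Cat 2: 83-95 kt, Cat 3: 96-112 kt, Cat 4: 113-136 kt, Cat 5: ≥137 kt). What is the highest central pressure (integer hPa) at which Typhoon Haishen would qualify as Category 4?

Category 4 begins at V = 113 kt.
Required ΔP = (113/6.5)^(1/0.65) = 17.385^1.538 ≈ 80.90 hPa.
P_c ≤ 1012 − 80.90 = 931.10, so the highest integer P_c is 931 hPa.

931 hPa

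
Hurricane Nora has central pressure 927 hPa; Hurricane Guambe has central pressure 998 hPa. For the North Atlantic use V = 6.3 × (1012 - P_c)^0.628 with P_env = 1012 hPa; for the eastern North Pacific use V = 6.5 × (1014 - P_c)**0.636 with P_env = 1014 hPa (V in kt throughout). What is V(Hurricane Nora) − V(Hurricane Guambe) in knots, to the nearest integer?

65 kt

Hurricane Nora: ΔP = 85; V ≈ 6.3 × 85^0.628 ≈ 102.57 kt.
Hurricane Guambe: ΔP = 16; V ≈ 6.5 × 16^0.636 ≈ 37.91 kt.
Difference ≈ 102.57 − 37.91 = 64.66 → 65 kt.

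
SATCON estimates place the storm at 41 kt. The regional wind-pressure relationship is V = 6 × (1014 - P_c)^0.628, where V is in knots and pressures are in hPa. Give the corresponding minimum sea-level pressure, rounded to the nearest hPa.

993 hPa

ΔP = (V / 6)^(1/0.628) = (41/6)^1.592.
41/6 = 6.833; 6.833^1.592 ≈ 21.33 hPa.
P_c = 1014 − 21.33 = 992.67 ≈ 993 hPa.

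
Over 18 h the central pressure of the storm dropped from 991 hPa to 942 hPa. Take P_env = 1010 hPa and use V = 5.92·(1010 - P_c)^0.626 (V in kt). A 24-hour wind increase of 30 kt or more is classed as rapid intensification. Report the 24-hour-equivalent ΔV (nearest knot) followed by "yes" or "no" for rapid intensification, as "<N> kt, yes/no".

61 kt, yes

V₁: ΔP = 19, V ≈ 5.92 × 19^0.626 ≈ 37.40 kt.
V₂: ΔP = 68, V ≈ 5.92 × 68^0.626 ≈ 83.08 kt.
ΔV over 18 h = 45.68 kt → 24 h equivalent = 45.68 × 24/18 ≈ 60.91 kt.
61 kt ≥ 30 kt ⇒ rapid intensification.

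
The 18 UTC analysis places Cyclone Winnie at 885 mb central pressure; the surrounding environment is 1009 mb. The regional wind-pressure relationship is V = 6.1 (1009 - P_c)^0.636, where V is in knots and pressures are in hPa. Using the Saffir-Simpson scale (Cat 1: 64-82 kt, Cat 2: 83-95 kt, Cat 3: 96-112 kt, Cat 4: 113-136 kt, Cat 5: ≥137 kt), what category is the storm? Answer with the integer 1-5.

4

ΔP = 1009 − 885 = 124 mb.
V ≈ 6.1 × 124^0.636 = 6.1 × 21.45 ≈ 131 kt.
131 kt falls in the Category 4 band.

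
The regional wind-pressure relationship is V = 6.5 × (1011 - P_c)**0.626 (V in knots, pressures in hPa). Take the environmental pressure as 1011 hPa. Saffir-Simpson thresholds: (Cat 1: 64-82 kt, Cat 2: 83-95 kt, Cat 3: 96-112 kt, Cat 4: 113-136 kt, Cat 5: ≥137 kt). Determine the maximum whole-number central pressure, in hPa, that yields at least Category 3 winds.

937 hPa

Category 3 begins at V = 96 kt.
Required ΔP = (96/6.5)^(1/0.626) = 14.769^1.597 ≈ 73.79 hPa.
P_c ≤ 1011 − 73.79 = 937.21, so the highest integer P_c is 937 hPa.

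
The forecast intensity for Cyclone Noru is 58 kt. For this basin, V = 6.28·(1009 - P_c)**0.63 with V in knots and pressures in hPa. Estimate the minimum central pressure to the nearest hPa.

ΔP = (V / 6.28)^(1/0.63) = (58/6.28)^1.587.
58/6.28 = 9.236; 9.236^1.587 ≈ 34.08 hPa.
P_c = 1009 − 34.08 = 974.92 ≈ 975 hPa.

975 hPa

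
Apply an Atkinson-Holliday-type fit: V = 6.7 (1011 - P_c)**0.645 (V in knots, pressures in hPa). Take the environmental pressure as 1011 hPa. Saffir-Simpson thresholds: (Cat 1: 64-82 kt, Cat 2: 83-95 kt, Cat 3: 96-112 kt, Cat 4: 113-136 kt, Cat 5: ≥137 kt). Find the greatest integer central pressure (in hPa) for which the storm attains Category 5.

903 hPa

Category 5 begins at V = 137 kt.
Required ΔP = (137/6.7)^(1/0.645) = 20.448^1.550 ≈ 107.65 hPa.
P_c ≤ 1011 − 107.65 = 903.35, so the highest integer P_c is 903 hPa.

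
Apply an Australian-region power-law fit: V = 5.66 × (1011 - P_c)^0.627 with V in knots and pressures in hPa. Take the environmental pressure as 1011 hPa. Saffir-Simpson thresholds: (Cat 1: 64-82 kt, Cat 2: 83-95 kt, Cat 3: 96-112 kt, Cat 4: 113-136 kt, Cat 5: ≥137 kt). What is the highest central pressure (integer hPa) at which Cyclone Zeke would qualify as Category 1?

Category 1 begins at V = 64 kt.
Required ΔP = (64/5.66)^(1/0.627) = 11.307^1.595 ≈ 47.86 hPa.
P_c ≤ 1011 − 47.86 = 963.14, so the highest integer P_c is 963 hPa.

963 hPa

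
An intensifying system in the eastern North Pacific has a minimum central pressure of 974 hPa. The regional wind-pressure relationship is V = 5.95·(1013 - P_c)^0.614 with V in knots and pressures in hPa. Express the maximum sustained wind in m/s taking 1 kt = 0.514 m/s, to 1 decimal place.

ΔP = 1013 − 974 = 39 hPa.
V ≈ 5.95 × 39^0.614 = 5.95 × 9.482 ≈ 56.420 kt.
56.420 × 0.514 ≈ 29.00 m/s → 29.0 m/s.

29.0 m/s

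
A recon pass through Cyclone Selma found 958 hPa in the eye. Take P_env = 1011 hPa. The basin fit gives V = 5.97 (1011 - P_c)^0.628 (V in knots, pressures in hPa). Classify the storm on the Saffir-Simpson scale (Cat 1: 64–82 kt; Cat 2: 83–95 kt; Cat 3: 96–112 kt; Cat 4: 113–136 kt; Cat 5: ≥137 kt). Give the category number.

ΔP = 1011 − 958 = 53 hPa.
V ≈ 5.97 × 53^0.628 = 5.97 × 12.10 ≈ 72 kt.
72 kt falls in the Category 1 band.

1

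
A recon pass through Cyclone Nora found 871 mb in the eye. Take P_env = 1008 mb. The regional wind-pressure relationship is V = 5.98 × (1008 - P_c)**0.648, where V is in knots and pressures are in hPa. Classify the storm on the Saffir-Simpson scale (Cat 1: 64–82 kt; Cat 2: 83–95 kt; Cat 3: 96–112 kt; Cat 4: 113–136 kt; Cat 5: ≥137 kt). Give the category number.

5

ΔP = 1008 − 871 = 137 mb.
V ≈ 5.98 × 137^0.648 = 5.98 × 24.24 ≈ 145 kt.
145 kt falls in the Category 5 band.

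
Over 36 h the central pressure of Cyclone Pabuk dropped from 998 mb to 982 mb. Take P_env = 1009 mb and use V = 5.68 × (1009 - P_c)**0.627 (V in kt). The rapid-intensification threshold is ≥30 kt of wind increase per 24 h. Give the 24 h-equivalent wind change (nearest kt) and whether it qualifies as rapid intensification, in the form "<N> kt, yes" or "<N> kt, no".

V₁: ΔP = 11, V ≈ 5.68 × 11^0.627 ≈ 25.54 kt.
V₂: ΔP = 27, V ≈ 5.68 × 27^0.627 ≈ 44.86 kt.
ΔV over 36 h = 19.32 kt → 24 h equivalent = 19.32 × 24/36 ≈ 12.88 kt.
13 kt < 30 kt ⇒ not rapid intensification.

13 kt, no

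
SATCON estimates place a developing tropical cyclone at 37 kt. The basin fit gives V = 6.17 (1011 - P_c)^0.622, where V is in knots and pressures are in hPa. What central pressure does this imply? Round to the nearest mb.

993 mb

ΔP = (V / 6.17)^(1/0.622) = (37/6.17)^1.608.
37/6.17 = 5.997; 5.997^1.608 ≈ 17.81 mb.
P_c = 1011 − 17.81 = 993.19 ≈ 993 mb.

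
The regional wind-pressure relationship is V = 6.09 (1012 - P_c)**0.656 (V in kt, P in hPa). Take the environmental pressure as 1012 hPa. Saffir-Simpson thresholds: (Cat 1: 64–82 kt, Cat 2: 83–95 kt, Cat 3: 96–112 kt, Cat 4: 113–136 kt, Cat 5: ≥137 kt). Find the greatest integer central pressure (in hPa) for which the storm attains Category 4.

926 hPa

Category 4 begins at V = 113 kt.
Required ΔP = (113/6.09)^(1/0.656) = 18.555^1.524 ≈ 85.83 hPa.
P_c ≤ 1012 − 85.83 = 926.17, so the highest integer P_c is 926 hPa.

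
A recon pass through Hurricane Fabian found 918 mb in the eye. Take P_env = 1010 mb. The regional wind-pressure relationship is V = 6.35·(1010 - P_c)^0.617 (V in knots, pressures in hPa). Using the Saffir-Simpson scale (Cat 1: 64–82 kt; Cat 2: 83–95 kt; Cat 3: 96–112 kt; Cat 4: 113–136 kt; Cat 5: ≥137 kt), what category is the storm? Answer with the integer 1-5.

ΔP = 1010 − 918 = 92 mb.
V ≈ 6.35 × 92^0.617 = 6.35 × 16.28 ≈ 103 kt.
103 kt falls in the Category 3 band.

3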